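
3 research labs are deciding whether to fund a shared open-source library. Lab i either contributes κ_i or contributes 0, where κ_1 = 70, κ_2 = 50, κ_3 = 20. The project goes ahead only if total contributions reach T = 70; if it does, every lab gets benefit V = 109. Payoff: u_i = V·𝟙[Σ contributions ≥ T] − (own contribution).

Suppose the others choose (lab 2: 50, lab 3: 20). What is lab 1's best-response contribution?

0

Others' total = 70 ≥ 70; contributing adds cost 70 for no extra benefit.
Best response: 0.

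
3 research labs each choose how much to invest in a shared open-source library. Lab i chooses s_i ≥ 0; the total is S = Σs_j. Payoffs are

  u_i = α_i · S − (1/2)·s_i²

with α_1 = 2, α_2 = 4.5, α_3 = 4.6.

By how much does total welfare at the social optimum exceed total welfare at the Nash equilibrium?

Lab i's FOC: ∂u_i/∂s_i = α_i − s_i = 0, so s_i* = α_i.
NE contributions = (2, 4.5, 4.6); S = 11.1.
W^NE = (Σα)·S − ½Σα_i² = 11.1² − ½·45.41 = 100.505.
Planner sets s_i = Σα_j = 11.1 for every i, so S^SO = 3·11.1 = 33.3.
W^SO = (Σα)·S^SO − ½·3·(Σα)² = (3/2)·11.1² = 184.815.
Deadweight loss = W^SO − W^NE = 84.31.

84.31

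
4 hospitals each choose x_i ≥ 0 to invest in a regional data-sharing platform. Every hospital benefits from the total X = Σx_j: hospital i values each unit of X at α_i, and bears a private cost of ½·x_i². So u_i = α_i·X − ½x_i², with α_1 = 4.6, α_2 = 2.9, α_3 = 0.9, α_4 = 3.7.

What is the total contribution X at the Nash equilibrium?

12.1

Hospital i's FOC: ∂u_i/∂x_i = α_i − x_i = 0, so x_i* = α_i.
NE contributions = (4.6, 2.9, 0.9, 3.7); X = 12.1.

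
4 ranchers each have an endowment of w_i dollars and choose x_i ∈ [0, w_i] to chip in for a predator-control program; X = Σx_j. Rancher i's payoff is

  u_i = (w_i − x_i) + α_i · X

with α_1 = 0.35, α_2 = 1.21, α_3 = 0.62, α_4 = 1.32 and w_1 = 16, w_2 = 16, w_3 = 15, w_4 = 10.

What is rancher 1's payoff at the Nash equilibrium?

∂u_i/∂x_i = α_i − 1, so rancher i contributes w_i if α_i > 1, else 0.
α_i > 1 for i ∈ {2, 4}; NE contributions (0, 16, 0, 10), X = 26.
u_1 = (16 − 0) + 0.35·26 = 25.1.

25.1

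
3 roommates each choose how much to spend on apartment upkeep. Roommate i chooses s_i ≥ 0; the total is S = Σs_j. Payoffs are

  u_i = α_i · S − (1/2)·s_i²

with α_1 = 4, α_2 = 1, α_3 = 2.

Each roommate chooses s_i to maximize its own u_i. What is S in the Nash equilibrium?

Roommate i's FOC: ∂u_i/∂s_i = α_i − s_i = 0, so s_i* = α_i.
NE contributions = (4, 1, 2); S = 7.

7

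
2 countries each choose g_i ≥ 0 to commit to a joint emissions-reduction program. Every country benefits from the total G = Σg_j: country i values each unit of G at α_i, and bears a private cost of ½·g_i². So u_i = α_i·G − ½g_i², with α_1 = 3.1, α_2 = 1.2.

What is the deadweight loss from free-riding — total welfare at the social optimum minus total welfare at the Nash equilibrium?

5.525

Country i's FOC: ∂u_i/∂g_i = α_i − g_i = 0, so g_i* = α_i.
NE contributions = (3.1, 1.2); G = 4.3.
W^NE = (Σα)·G − ½Σα_i² = 4.3² − ½·11.05 = 12.965.
Planner sets g_i = Σα_j = 4.3 for every i, so G^SO = 2·4.3 = 8.6.
W^SO = (Σα)·G^SO − ½·2·(Σα)² = (2/2)·4.3² = 18.49.
Deadweight loss = W^SO − W^NE = 5.525.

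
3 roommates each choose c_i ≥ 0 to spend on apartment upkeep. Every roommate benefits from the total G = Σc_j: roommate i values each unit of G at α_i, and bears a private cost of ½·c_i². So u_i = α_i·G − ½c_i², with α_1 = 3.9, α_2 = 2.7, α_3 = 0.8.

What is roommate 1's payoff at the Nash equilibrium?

Roommate i's FOC: ∂u_i/∂c_i = α_i − c_i = 0, so c_i* = α_i.
NE contributions = (3.9, 2.7, 0.8); G = 7.4.
u_1 = α_1·G − ½·(c_1)² = 3.9·7.4 − ½·3.9² = 21.255.

21.255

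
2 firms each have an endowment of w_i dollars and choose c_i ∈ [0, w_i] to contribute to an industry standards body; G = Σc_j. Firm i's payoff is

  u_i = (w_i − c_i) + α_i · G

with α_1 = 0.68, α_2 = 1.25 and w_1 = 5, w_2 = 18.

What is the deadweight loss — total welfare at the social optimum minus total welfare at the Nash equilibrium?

4.65

∂u_i/∂c_i = α_i − 1, so firm i contributes w_i if α_i > 1, else 0.
α_i > 1 for i ∈ {2}; NE contributions (0, 18), G = 18.
W^NE = Σw_i − G^NE + (Σα_i)·G^NE = 23 + 0.93·18 = 39.74.
Planner: ∂(Σu_j)/∂c_i = Σα_j − 1 = 0.93 > 0, so everyone contributes w_i; G^SO = 23, W^SO = 23 + 0.93·23 = 44.39.
Deadweight loss = 4.65.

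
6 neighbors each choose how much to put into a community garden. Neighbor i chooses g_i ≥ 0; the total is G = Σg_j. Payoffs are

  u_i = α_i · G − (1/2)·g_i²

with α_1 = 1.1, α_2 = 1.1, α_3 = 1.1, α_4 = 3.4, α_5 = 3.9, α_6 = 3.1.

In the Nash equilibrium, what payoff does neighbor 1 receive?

Neighbor i's FOC: ∂u_i/∂g_i = α_i − g_i = 0, so g_i* = α_i.
NE contributions = (1.1, 1.1, 1.1, 3.4, 3.9, 3.1); G = 13.7.
u_1 = α_1·G − ½·(g_1)² = 1.1·13.7 − ½·1.1² = 14.465.

14.465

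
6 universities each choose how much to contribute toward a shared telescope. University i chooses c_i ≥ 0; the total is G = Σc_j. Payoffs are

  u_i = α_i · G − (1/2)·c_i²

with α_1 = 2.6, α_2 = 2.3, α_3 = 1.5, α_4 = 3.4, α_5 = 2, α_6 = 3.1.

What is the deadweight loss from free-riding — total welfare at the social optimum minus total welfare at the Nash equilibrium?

University i's FOC: ∂u_i/∂c_i = α_i − c_i = 0, so c_i* = α_i.
NE contributions = (2.6, 2.3, 1.5, 3.4, 2, 3.1); G = 14.9.
W^NE = (Σα)·G − ½Σα_i² = 14.9² − ½·39.47 = 202.275.
Planner sets c_i = Σα_j = 14.9 for every i, so G^SO = 6·14.9 = 89.4.
W^SO = (Σα)·G^SO − ½·6·(Σα)² = (6/2)·14.9² = 666.03.
Deadweight loss = W^SO − W^NE = 463.755.

463.755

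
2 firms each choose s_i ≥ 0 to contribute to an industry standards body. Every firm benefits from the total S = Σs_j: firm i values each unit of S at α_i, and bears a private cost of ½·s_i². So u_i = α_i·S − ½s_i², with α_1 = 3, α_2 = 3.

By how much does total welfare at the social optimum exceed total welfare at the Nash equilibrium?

Firm i's FOC: ∂u_i/∂s_i = α_i − s_i = 0, so s_i* = α_i.
NE contributions = (3, 3); S = 6.
W^NE = (Σα)·S − ½Σα_i² = 6² − ½·18 = 27.
Planner sets s_i = Σα_j = 6 for every i, so S^SO = 2·6 = 12.
W^SO = (Σα)·S^SO − ½·2·(Σα)² = (2/2)·6² = 36.
Deadweight loss = W^SO − W^NE = 9.

9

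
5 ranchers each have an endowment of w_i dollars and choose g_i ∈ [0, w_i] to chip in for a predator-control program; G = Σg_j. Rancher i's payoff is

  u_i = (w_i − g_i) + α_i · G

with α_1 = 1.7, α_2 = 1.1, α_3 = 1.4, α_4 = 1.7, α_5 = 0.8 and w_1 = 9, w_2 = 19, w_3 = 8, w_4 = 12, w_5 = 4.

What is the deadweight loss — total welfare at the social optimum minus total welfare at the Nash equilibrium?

22.8

∂u_i/∂g_i = α_i − 1, so rancher i contributes w_i if α_i > 1, else 0.
α_i > 1 for i ∈ {1, 2, 3, 4}; NE contributions (9, 19, 8, 12, 0), G = 48.
W^NE = Σw_i − G^NE + (Σα_i)·G^NE = 52 + 5.7·48 = 325.6.
Planner: ∂(Σu_j)/∂g_i = Σα_j − 1 = 5.7 > 0, so everyone contributes w_i; G^SO = 52, W^SO = 52 + 5.7·52 = 348.4.
Deadweight loss = 22.8.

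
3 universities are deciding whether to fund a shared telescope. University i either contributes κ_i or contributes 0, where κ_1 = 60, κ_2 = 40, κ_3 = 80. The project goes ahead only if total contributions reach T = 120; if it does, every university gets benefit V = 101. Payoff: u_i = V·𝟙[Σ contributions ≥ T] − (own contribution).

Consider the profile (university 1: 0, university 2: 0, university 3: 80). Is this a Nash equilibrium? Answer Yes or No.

Total = 80 < 120: not provided.
University 1 (pledges 0, payoff 0): pledging 60 → total 140, payoff 41. Profitable deviation.

No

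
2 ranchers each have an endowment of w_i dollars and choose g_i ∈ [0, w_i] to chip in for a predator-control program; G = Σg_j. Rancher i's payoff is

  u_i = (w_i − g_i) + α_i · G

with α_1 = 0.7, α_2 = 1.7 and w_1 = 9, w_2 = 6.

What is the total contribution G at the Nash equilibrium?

6

∂u_i/∂g_i = α_i − 1, so rancher i contributes w_i if α_i > 1, else 0.
α_i > 1 for i ∈ {2}; NE contributions (0, 6), G = 6.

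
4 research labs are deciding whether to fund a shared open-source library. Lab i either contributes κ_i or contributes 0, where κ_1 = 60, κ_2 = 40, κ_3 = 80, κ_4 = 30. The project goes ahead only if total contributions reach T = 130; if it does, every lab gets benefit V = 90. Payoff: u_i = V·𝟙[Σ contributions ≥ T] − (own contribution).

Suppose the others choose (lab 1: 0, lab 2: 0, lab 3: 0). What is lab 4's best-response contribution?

0

Others' total = 0. Even contributing 30 gives 30 < 130: no benefit either way.
Best response: 0.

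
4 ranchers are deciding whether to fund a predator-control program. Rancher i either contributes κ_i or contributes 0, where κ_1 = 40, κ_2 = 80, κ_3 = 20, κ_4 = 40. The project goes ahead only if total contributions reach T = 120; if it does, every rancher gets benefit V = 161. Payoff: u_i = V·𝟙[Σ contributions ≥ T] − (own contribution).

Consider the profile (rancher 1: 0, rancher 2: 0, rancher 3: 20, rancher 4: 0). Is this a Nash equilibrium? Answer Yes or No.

Total = 20 < 120: not provided.
Rancher 1 (pledges 0, payoff 0): pledging 40 → total 60, payoff -40. No gain.
Rancher 2 (pledges 0, payoff 0): pledging 80 → total 100, payoff -80. No gain.
Rancher 3 (pledges 20, payoff -20): dropping to 0 → total 0, payoff 0. Profitable deviation.

No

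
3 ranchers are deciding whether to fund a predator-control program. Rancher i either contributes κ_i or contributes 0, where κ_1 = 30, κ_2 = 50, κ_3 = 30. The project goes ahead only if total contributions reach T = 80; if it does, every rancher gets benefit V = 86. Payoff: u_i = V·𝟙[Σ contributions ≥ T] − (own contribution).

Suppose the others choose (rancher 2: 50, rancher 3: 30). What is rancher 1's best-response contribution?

0

Others' total = 80 ≥ 80; contributing adds cost 30 for no extra benefit.
Best response: 0.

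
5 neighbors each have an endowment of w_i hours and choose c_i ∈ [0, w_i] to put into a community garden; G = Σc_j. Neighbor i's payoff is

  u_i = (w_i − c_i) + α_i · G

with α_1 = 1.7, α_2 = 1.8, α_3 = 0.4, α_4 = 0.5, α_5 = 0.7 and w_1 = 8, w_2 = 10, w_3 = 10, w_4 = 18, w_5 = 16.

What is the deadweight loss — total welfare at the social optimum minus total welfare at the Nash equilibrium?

180.4

∂u_i/∂c_i = α_i − 1, so neighbor i contributes w_i if α_i > 1, else 0.
α_i > 1 for i ∈ {1, 2}; NE contributions (8, 10, 0, 0, 0), G = 18.
W^NE = Σw_i − G^NE + (Σα_i)·G^NE = 62 + 4.1·18 = 135.8.
Planner: ∂(Σu_j)/∂c_i = Σα_j − 1 = 4.1 > 0, so everyone contributes w_i; G^SO = 62, W^SO = 62 + 4.1·62 = 316.2.
Deadweight loss = 180.4.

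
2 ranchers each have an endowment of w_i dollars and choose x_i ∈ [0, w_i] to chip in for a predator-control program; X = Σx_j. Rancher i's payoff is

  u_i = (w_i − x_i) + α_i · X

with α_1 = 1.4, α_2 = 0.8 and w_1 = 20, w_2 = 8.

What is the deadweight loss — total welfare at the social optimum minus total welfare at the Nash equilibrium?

∂u_i/∂x_i = α_i − 1, so rancher i contributes w_i if α_i > 1, else 0.
α_i > 1 for i ∈ {1}; NE contributions (20, 0), X = 20.
W^NE = Σw_i − X^NE + (Σα_i)·X^NE = 28 + 1.2·20 = 52.
Planner: ∂(Σu_j)/∂x_i = Σα_j − 1 = 1.2 > 0, so everyone contributes w_i; X^SO = 28, W^SO = 28 + 1.2·28 = 61.6.
Deadweight loss = 9.6.

9.6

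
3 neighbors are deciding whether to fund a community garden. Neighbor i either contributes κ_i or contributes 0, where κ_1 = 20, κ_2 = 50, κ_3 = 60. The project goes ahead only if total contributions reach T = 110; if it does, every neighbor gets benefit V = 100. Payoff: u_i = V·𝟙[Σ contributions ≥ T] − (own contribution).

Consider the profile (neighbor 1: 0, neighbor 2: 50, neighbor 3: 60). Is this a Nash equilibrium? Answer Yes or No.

Total = 110 ≥ 110: provided.
Neighbor 1 (pledges 0, payoff 100): pledging 20 → total 130, payoff 80. No gain.
Neighbor 2 (pledges 50, payoff 50): dropping to 0 → total 60, payoff 0. No gain.
Neighbor 3 (pledges 60, payoff 40): dropping to 0 → total 50, payoff 0. No gain.

Yes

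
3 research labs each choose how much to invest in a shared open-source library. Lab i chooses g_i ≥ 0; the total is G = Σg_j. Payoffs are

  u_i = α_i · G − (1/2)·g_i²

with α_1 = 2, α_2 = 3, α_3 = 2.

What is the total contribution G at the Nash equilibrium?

Lab i's FOC: ∂u_i/∂g_i = α_i − g_i = 0, so g_i* = α_i.
NE contributions = (2, 3, 2); G = 7.

7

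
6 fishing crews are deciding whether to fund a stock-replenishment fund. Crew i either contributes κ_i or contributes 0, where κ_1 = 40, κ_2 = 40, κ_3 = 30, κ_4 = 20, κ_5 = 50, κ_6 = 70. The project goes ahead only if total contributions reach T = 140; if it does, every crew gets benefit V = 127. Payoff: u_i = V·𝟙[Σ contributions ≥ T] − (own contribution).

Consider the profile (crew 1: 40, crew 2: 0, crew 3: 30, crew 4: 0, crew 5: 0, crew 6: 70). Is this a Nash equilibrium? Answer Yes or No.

Total = 140 ≥ 140: provided.
Crew 1 (pledges 40, payoff 87): dropping to 0 → total 100, payoff 0. No gain.
Crew 2 (pledges 0, payoff 127): pledging 40 → total 180, payoff 87. No gain.
Crew 3 (pledges 30, payoff 97): dropping to 0 → total 110, payoff 0. No gain.
Crew 4 (pledges 0, payoff 127): pledging 20 → total 160, payoff 107. No gain.
Crew 5 (pledges 0, payoff 127): pledging 50 → total 190, payoff 77. No gain.
Crew 6 (pledges 70, payoff 57): dropping to 0 → total 70, payoff 0. No gain.

Yes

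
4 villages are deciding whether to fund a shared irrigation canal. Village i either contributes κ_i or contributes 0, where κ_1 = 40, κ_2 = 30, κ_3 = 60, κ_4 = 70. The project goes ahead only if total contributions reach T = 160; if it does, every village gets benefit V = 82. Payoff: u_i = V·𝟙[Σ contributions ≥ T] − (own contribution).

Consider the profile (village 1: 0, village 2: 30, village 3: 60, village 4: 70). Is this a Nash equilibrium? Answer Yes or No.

Yes

Total = 160 ≥ 160: provided.
Village 1 (pledges 0, payoff 82): pledging 40 → total 200, payoff 42. No gain.
Village 2 (pledges 30, payoff 52): dropping to 0 → total 130, payoff 0. No gain.
Village 3 (pledges 60, payoff 22): dropping to 0 → total 100, payoff 0. No gain.
Village 4 (pledges 70, payoff 12): dropping to 0 → total 90, payoff 0. No gain.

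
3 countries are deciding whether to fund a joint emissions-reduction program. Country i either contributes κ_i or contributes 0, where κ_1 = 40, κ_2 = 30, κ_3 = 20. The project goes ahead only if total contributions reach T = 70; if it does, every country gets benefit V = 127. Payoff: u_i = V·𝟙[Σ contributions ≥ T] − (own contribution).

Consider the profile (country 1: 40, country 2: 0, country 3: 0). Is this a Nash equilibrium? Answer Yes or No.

No

Total = 40 < 70: not provided.
Country 1 (pledges 40, payoff -40): dropping to 0 → total 0, payoff 0. Profitable deviation.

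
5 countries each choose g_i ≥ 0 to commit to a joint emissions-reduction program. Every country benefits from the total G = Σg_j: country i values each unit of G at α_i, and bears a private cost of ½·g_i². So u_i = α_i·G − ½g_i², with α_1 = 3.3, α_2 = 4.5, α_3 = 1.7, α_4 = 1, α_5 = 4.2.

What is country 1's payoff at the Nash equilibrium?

43.065

Country i's FOC: ∂u_i/∂g_i = α_i − g_i = 0, so g_i* = α_i.
NE contributions = (3.3, 4.5, 1.7, 1, 4.2); G = 14.7.
u_1 = α_1·G − ½·(g_1)² = 3.3·14.7 − ½·3.3² = 43.065.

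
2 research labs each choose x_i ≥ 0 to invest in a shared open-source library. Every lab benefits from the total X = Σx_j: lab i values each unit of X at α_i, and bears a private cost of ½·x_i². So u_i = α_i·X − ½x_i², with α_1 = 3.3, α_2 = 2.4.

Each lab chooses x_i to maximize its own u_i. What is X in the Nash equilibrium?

Lab i's FOC: ∂u_i/∂x_i = α_i − x_i = 0, so x_i* = α_i.
NE contributions = (3.3, 2.4); X = 5.7.

5.7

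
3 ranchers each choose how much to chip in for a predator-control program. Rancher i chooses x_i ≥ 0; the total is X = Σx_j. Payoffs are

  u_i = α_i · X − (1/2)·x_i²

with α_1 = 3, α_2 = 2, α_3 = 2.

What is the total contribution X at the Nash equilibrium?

Rancher i's FOC: ∂u_i/∂x_i = α_i − x_i = 0, so x_i* = α_i.
NE contributions = (3, 2, 2); X = 7.

7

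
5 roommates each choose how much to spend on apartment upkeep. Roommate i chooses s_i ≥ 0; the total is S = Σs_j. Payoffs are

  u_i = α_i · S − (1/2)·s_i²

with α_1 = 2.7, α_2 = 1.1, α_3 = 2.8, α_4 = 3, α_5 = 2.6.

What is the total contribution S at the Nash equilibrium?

Roommate i's FOC: ∂u_i/∂s_i = α_i − s_i = 0, so s_i* = α_i.
NE contributions = (2.7, 1.1, 2.8, 3, 2.6); S = 12.2.

12.2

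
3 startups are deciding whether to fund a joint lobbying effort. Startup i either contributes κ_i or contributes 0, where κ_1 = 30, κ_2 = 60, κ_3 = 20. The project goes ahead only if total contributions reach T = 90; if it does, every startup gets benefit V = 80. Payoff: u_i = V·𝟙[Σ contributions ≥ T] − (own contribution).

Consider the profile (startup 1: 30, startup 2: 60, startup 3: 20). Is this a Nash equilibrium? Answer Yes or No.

Total = 110 ≥ 90: provided.
Startup 1 (pledges 30, payoff 50): dropping to 0 → total 80, payoff 0. No gain.
Startup 2 (pledges 60, payoff 20): dropping to 0 → total 50, payoff 0. No gain.
Startup 3 (pledges 20, payoff 60): dropping to 0 → total 90, payoff 80. Profitable deviation.

No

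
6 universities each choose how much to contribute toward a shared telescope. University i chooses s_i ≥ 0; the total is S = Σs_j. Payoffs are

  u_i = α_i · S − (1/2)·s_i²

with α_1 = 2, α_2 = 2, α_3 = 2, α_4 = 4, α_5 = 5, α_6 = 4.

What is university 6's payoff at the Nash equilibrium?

University i's FOC: ∂u_i/∂s_i = α_i − s_i = 0, so s_i* = α_i.
NE contributions = (2, 2, 2, 4, 5, 4); S = 19.
u_6 = α_6·S − ½·(s_6)² = 4·19 − ½·4² = 68.

68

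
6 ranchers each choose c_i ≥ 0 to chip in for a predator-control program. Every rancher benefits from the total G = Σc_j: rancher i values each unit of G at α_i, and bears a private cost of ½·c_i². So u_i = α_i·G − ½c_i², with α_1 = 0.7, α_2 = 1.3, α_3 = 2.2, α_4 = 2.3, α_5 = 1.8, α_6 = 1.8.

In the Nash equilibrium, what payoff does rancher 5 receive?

Rancher i's FOC: ∂u_i/∂c_i = α_i − c_i = 0, so c_i* = α_i.
NE contributions = (0.7, 1.3, 2.2, 2.3, 1.8, 1.8); G = 10.1.
u_5 = α_5·G − ½·(c_5)² = 1.8·10.1 − ½·1.8² = 16.56.

16.56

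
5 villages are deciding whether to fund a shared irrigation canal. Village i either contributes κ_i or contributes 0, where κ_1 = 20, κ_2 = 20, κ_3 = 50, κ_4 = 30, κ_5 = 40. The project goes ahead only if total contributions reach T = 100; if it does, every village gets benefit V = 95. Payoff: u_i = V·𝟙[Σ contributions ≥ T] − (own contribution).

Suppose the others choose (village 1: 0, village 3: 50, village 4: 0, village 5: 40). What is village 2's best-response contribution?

20

Others' total = 90. Contributing 20 brings total to 110 ≥ 100: gain V − κ_2 = 75.
Best response: 20.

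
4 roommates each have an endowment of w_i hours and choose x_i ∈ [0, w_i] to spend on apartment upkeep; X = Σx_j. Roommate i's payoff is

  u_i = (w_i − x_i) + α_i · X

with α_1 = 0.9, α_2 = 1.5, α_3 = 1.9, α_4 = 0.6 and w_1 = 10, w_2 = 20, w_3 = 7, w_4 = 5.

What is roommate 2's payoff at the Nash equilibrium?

40.5

∂u_i/∂x_i = α_i − 1, so roommate i contributes w_i if α_i > 1, else 0.
α_i > 1 for i ∈ {2, 3}; NE contributions (0, 20, 7, 0), X = 27.
u_2 = (20 − 20) + 1.5·27 = 40.5.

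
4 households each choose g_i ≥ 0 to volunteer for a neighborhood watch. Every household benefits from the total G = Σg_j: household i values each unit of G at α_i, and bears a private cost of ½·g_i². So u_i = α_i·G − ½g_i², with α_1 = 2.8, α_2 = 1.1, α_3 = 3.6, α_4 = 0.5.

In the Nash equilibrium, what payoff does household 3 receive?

Household i's FOC: ∂u_i/∂g_i = α_i − g_i = 0, so g_i* = α_i.
NE contributions = (2.8, 1.1, 3.6, 0.5); G = 8.
u_3 = α_3·G − ½·(g_3)² = 3.6·8 − ½·3.6² = 22.32.

22.32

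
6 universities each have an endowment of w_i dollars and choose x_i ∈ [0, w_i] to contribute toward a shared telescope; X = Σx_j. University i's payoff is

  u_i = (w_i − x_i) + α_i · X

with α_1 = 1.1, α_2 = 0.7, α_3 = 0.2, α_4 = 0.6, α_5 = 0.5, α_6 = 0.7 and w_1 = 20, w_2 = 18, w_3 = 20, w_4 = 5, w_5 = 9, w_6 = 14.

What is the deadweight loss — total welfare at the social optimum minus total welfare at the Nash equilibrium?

184.8

∂u_i/∂x_i = α_i − 1, so university i contributes w_i if α_i > 1, else 0.
α_i > 1 for i ∈ {1}; NE contributions (20, 0, 0, 0, 0, 0), X = 20.
W^NE = Σw_i − X^NE + (Σα_i)·X^NE = 86 + 2.8·20 = 142.
Planner: ∂(Σu_j)/∂x_i = Σα_j − 1 = 2.8 > 0, so everyone contributes w_i; X^SO = 86, W^SO = 86 + 2.8·86 = 326.8.
Deadweight loss = 184.8.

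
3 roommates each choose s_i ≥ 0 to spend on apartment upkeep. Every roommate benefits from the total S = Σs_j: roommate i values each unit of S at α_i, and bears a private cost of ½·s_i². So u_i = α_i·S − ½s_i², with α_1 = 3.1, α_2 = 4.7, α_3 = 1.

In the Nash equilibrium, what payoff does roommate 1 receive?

Roommate i's FOC: ∂u_i/∂s_i = α_i − s_i = 0, so s_i* = α_i.
NE contributions = (3.1, 4.7, 1); S = 8.8.
u_1 = α_1·S − ½·(s_1)² = 3.1·8.8 − ½·3.1² = 22.475.

22.475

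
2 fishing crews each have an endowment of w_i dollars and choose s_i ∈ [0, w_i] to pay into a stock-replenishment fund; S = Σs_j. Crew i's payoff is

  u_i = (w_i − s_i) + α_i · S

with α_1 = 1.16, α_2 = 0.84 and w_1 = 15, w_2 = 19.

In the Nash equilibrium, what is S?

∂u_i/∂s_i = α_i − 1, so crew i contributes w_i if α_i > 1, else 0.
α_i > 1 for i ∈ {1}; NE contributions (15, 0), S = 15.

15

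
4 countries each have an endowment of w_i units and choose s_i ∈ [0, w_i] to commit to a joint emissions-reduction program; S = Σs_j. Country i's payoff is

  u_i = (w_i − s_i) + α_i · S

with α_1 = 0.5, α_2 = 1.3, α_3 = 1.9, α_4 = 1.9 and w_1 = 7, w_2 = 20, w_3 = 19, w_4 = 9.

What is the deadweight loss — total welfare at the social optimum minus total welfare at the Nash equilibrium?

∂u_i/∂s_i = α_i − 1, so country i contributes w_i if α_i > 1, else 0.
α_i > 1 for i ∈ {2, 3, 4}; NE contributions (0, 20, 19, 9), S = 48.
W^NE = Σw_i − S^NE + (Σα_i)·S^NE = 55 + 4.6·48 = 275.8.
Planner: ∂(Σu_j)/∂s_i = Σα_j − 1 = 4.6 > 0, so everyone contributes w_i; S^SO = 55, W^SO = 55 + 4.6·55 = 308.
Deadweight loss = 32.2.

32.2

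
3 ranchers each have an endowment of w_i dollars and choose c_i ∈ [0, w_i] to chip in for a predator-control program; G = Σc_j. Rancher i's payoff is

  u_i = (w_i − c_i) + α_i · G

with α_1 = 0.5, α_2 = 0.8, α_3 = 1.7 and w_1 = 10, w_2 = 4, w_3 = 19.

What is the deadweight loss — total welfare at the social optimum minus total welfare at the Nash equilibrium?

∂u_i/∂c_i = α_i − 1, so rancher i contributes w_i if α_i > 1, else 0.
α_i > 1 for i ∈ {3}; NE contributions (0, 0, 19), G = 19.
W^NE = Σw_i − G^NE + (Σα_i)·G^NE = 33 + 2·19 = 71.
Planner: ∂(Σu_j)/∂c_i = Σα_j − 1 = 2 > 0, so everyone contributes w_i; G^SO = 33, W^SO = 33 + 2·33 = 99.
Deadweight loss = 28.

28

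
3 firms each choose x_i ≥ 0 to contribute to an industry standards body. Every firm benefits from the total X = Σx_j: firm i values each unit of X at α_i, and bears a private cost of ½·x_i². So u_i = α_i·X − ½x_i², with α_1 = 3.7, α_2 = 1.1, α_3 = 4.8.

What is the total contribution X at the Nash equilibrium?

9.6

Firm i's FOC: ∂u_i/∂x_i = α_i − x_i = 0, so x_i* = α_i.
NE contributions = (3.7, 1.1, 4.8); X = 9.6.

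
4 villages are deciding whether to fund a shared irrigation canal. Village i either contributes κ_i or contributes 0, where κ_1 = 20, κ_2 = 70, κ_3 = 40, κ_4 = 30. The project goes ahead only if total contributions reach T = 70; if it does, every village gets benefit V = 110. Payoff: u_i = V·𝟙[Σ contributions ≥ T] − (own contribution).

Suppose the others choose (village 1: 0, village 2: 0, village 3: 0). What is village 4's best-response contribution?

0

Others' total = 0. Even contributing 30 gives 30 < 70: no benefit either way.
Best response: 0.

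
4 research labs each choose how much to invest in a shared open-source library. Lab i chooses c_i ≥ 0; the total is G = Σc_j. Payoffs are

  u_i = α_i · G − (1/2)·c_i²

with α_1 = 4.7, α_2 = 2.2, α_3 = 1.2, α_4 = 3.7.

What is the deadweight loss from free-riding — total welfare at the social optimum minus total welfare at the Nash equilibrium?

Lab i's FOC: ∂u_i/∂c_i = α_i − c_i = 0, so c_i* = α_i.
NE contributions = (4.7, 2.2, 1.2, 3.7); G = 11.8.
W^NE = (Σα)·G − ½Σα_i² = 11.8² − ½·42.06 = 118.21.
Planner sets c_i = Σα_j = 11.8 for every i, so G^SO = 4·11.8 = 47.2.
W^SO = (Σα)·G^SO − ½·4·(Σα)² = (4/2)·11.8² = 278.48.
Deadweight loss = W^SO − W^NE = 160.27.

160.27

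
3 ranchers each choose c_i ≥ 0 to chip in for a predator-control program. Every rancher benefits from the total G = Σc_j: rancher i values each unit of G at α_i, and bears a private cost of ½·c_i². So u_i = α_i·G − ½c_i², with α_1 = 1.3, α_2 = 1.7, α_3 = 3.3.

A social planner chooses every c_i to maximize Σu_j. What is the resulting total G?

18.9

Planner FOC: ∂(Σu_j)/∂c_i = (Σα_j) − c_i = 0, so c_i^SO = Σα_j = 6.3 for every i; G^SO = 18.9.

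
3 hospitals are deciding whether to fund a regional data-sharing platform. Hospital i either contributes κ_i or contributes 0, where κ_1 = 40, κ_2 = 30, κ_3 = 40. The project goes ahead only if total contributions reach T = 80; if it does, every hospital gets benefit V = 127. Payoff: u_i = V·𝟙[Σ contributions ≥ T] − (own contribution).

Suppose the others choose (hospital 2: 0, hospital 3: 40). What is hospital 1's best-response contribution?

Others' total = 40. Contributing 40 brings total to 80 ≥ 80: gain V − κ_1 = 87.
Best response: 40.

40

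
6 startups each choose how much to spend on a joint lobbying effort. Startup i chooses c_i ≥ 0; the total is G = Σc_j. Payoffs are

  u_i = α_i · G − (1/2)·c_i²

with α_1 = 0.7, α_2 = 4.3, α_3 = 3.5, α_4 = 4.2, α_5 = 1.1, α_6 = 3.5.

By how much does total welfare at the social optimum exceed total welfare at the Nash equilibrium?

629.745

Startup i's FOC: ∂u_i/∂c_i = α_i − c_i = 0, so c_i* = α_i.
NE contributions = (0.7, 4.3, 3.5, 4.2, 1.1, 3.5); G = 17.3.
W^NE = (Σα)·G − ½Σα_i² = 17.3² − ½·62.33 = 268.125.
Planner sets c_i = Σα_j = 17.3 for every i, so G^SO = 6·17.3 = 103.8.
W^SO = (Σα)·G^SO − ½·6·(Σα)² = (6/2)·17.3² = 897.87.
Deadweight loss = W^SO − W^NE = 629.745.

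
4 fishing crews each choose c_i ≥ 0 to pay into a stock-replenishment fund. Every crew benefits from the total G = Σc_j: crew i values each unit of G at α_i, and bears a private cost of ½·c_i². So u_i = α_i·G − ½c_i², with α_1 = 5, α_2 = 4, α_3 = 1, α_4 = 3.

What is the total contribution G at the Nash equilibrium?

13

Crew i's FOC: ∂u_i/∂c_i = α_i − c_i = 0, so c_i* = α_i.
NE contributions = (5, 4, 1, 3); G = 13.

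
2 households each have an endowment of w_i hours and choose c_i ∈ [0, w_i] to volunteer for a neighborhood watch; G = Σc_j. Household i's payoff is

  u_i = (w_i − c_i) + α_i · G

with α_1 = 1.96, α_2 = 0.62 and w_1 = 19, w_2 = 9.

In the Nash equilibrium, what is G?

∂u_i/∂c_i = α_i − 1, so household i contributes w_i if α_i > 1, else 0.
α_i > 1 for i ∈ {1}; NE contributions (19, 0), G = 19.

19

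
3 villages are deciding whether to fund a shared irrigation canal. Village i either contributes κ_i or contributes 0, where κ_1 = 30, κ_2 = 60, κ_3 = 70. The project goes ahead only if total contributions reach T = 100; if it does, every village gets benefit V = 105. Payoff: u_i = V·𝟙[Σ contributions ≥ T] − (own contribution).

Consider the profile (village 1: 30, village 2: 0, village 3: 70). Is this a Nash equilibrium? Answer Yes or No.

Yes

Total = 100 ≥ 100: provided.
Village 1 (pledges 30, payoff 75): dropping to 0 → total 70, payoff 0. No gain.
Village 2 (pledges 0, payoff 105): pledging 60 → total 160, payoff 45. No gain.
Village 3 (pledges 70, payoff 35): dropping to 0 → total 30, payoff 0. No gain.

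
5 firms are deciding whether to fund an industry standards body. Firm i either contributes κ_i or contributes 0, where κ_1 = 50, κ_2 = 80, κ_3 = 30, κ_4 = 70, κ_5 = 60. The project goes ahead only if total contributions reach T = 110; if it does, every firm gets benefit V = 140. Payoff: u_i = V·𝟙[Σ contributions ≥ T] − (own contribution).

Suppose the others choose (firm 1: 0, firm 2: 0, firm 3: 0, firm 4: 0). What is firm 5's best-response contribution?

0

Others' total = 0. Even contributing 60 gives 60 < 110: no benefit either way.
Best response: 0.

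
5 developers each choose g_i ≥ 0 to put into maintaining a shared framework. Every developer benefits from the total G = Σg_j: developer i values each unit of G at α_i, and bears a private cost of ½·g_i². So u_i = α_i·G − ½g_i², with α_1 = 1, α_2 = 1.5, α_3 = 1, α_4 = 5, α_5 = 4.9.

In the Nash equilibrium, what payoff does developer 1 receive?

12.9

Developer i's FOC: ∂u_i/∂g_i = α_i − g_i = 0, so g_i* = α_i.
NE contributions = (1, 1.5, 1, 5, 4.9); G = 13.4.
u_1 = α_1·G − ½·(g_1)² = 1·13.4 − ½·1² = 12.9.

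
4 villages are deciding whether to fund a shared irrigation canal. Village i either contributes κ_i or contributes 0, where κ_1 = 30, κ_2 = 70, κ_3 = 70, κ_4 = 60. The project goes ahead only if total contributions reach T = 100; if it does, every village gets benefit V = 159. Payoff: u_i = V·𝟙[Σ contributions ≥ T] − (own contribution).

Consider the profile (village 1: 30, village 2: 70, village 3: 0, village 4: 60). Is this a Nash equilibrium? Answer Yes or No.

No

Total = 160 ≥ 100: provided.
Village 1 (pledges 30, payoff 129): dropping to 0 → total 130, payoff 159. Profitable deviation.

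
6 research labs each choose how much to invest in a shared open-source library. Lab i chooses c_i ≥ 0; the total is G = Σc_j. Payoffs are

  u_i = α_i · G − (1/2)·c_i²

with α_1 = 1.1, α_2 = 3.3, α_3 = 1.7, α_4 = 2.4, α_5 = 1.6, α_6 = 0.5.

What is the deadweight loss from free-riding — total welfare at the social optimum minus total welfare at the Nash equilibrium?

Lab i's FOC: ∂u_i/∂c_i = α_i − c_i = 0, so c_i* = α_i.
NE contributions = (1.1, 3.3, 1.7, 2.4, 1.6, 0.5); G = 10.6.
W^NE = (Σα)·G − ½Σα_i² = 10.6² − ½·23.56 = 100.58.
Planner sets c_i = Σα_j = 10.6 for every i, so G^SO = 6·10.6 = 63.6.
W^SO = (Σα)·G^SO − ½·6·(Σα)² = (6/2)·10.6² = 337.08.
Deadweight loss = W^SO − W^NE = 236.5.

236.5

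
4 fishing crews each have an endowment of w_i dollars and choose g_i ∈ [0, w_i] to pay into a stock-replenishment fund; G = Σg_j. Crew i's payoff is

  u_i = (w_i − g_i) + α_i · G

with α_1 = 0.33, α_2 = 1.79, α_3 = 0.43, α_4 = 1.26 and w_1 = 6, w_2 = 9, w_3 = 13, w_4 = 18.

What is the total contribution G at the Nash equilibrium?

∂u_i/∂g_i = α_i − 1, so crew i contributes w_i if α_i > 1, else 0.
α_i > 1 for i ∈ {2, 4}; NE contributions (0, 9, 0, 18), G = 27.

27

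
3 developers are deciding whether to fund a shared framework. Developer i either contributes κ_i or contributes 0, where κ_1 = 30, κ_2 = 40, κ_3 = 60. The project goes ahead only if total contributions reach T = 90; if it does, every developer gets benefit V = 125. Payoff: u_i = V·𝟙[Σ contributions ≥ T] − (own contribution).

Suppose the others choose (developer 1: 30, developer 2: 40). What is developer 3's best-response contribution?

Others' total = 70. Contributing 60 brings total to 130 ≥ 90: gain V − κ_3 = 65.
Best response: 60.

60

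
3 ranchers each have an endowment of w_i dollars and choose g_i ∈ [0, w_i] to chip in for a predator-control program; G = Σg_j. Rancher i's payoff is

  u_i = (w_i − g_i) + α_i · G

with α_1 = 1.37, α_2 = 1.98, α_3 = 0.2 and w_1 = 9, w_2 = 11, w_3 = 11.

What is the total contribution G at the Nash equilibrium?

∂u_i/∂g_i = α_i − 1, so rancher i contributes w_i if α_i > 1, else 0.
α_i > 1 for i ∈ {1, 2}; NE contributions (9, 11, 0), G = 20.

20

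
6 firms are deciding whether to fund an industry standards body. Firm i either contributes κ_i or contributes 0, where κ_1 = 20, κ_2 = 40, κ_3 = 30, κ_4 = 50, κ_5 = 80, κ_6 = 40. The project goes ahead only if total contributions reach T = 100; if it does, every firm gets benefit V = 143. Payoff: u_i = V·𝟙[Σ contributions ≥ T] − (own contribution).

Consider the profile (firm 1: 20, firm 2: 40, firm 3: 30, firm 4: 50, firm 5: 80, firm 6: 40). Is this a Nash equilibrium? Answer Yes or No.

Total = 260 ≥ 100: provided.
Firm 1 (pledges 20, payoff 123): dropping to 0 → total 240, payoff 143. Profitable deviation.

No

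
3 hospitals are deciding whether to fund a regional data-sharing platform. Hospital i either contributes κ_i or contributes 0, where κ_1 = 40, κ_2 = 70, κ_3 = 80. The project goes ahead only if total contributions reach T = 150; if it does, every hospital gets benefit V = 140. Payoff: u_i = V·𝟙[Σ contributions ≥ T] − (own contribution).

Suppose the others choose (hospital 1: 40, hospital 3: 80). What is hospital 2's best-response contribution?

70

Others' total = 120. Contributing 70 brings total to 190 ≥ 150: gain V − κ_2 = 70.
Best response: 70.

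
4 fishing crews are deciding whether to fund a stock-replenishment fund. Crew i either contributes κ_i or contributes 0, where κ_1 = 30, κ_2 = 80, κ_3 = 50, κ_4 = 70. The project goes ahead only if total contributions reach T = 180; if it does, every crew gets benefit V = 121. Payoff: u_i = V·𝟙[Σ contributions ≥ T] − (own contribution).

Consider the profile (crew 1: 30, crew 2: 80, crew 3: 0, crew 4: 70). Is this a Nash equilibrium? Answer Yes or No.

Yes

Total = 180 ≥ 180: provided.
Crew 1 (pledges 30, payoff 91): dropping to 0 → total 150, payoff 0. No gain.
Crew 2 (pledges 80, payoff 41): dropping to 0 → total 100, payoff 0. No gain.
Crew 3 (pledges 0, payoff 121): pledging 50 → total 230, payoff 71. No gain.
Crew 4 (pledges 70, payoff 51): dropping to 0 → total 110, payoff 0. No gain.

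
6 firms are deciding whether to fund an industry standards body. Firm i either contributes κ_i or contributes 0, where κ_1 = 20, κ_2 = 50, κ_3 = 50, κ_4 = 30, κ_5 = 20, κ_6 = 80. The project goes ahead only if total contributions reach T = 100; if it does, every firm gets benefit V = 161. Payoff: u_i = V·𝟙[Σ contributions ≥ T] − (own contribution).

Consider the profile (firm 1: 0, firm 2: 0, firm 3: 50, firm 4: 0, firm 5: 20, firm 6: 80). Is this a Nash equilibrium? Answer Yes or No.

Total = 150 ≥ 100: provided.
Firm 1 (pledges 0, payoff 161): pledging 20 → total 170, payoff 141. No gain.
Firm 2 (pledges 0, payoff 161): pledging 50 → total 200, payoff 111. No gain.
Firm 3 (pledges 50, payoff 111): dropping to 0 → total 100, payoff 161. Profitable deviation.

No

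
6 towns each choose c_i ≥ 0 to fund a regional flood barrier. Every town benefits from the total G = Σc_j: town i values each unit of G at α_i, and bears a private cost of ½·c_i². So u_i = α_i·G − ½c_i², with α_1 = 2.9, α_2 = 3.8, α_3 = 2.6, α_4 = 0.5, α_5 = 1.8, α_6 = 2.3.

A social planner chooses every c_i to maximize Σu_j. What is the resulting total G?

Planner FOC: ∂(Σu_j)/∂c_i = (Σα_j) − c_i = 0, so c_i^SO = Σα_j = 13.9 for every i; G^SO = 83.4.

83.4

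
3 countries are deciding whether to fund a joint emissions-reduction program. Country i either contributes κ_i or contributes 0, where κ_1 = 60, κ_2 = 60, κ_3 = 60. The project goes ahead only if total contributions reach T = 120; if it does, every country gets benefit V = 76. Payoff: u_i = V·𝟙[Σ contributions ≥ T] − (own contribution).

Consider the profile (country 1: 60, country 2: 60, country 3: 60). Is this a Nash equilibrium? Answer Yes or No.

Total = 180 ≥ 120: provided.
Country 1 (pledges 60, payoff 16): dropping to 0 → total 120, payoff 76. Profitable deviation.

No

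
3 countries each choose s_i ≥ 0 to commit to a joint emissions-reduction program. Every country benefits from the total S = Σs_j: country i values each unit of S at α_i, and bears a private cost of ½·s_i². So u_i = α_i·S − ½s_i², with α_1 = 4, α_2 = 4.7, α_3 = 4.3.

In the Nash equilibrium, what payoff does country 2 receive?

Country i's FOC: ∂u_i/∂s_i = α_i − s_i = 0, so s_i* = α_i.
NE contributions = (4, 4.7, 4.3); S = 13.
u_2 = α_2·S − ½·(s_2)² = 4.7·13 − ½·4.7² = 50.055.

50.055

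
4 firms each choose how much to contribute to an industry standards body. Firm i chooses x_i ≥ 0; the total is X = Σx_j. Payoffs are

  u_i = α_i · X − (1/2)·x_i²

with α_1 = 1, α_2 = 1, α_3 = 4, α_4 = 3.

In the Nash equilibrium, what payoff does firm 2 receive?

8.5

Firm i's FOC: ∂u_i/∂x_i = α_i − x_i = 0, so x_i* = α_i.
NE contributions = (1, 1, 4, 3); X = 9.
u_2 = α_2·X − ½·(x_2)² = 1·9 − ½·1² = 8.5.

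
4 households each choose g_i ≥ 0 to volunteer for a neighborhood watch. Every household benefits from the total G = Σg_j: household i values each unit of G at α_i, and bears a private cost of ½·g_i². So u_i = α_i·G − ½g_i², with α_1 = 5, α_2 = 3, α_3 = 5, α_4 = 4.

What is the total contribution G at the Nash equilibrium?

17

Household i's FOC: ∂u_i/∂g_i = α_i − g_i = 0, so g_i* = α_i.
NE contributions = (5, 3, 5, 4); G = 17.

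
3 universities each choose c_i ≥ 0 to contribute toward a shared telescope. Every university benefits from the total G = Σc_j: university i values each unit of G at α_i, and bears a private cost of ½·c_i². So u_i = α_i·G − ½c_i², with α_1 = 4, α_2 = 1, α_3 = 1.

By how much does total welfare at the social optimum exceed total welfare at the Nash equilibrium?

University i's FOC: ∂u_i/∂c_i = α_i − c_i = 0, so c_i* = α_i.
NE contributions = (4, 1, 1); G = 6.
W^NE = (Σα)·G − ½Σα_i² = 6² − ½·18 = 27.
Planner sets c_i = Σα_j = 6 for every i, so G^SO = 3·6 = 18.
W^SO = (Σα)·G^SO − ½·3·(Σα)² = (3/2)·6² = 54.
Deadweight loss = W^SO − W^NE = 27.

27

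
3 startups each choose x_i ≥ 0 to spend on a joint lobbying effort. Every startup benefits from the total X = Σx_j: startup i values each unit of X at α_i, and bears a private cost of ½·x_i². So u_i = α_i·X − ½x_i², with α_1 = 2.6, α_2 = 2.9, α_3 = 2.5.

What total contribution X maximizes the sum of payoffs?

Planner FOC: ∂(Σu_j)/∂x_i = (Σα_j) − x_i = 0, so x_i^SO = Σα_j = 8 for every i; X^SO = 24.

24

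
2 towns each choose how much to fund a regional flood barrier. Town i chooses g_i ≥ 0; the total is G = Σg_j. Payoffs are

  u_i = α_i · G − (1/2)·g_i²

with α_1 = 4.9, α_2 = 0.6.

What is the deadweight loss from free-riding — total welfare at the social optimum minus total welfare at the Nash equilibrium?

Town i's FOC: ∂u_i/∂g_i = α_i − g_i = 0, so g_i* = α_i.
NE contributions = (4.9, 0.6); G = 5.5.
W^NE = (Σα)·G − ½Σα_i² = 5.5² − ½·24.37 = 18.065.
Planner sets g_i = Σα_j = 5.5 for every i, so G^SO = 2·5.5 = 11.
W^SO = (Σα)·G^SO − ½·2·(Σα)² = (2/2)·5.5² = 30.25.
Deadweight loss = W^SO − W^NE = 12.185.

12.185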